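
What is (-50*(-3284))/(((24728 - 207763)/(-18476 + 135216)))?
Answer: -3833741600/36607 ≈ -1.0473e+5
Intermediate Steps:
(-50*(-3284))/(((24728 - 207763)/(-18476 + 135216))) = 164200/((-183035/116740)) = 164200/((-183035*1/116740)) = 164200/(-36607/23348) = 164200*(-23348/36607) = -3833741600/36607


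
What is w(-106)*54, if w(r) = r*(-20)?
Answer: 114480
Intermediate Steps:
w(r) = -20*r
w(-106)*54 = -20*(-106)*54 = 2120*54 = 114480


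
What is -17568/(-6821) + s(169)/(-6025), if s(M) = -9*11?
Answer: 106522479/41096525 ≈ 2.5920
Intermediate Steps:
s(M) = -99
-17568/(-6821) + s(169)/(-6025) = -17568/(-6821) - 99/(-6025) = -17568*(-1/6821) - 99*(-1/6025) = 17568/6821 + 99/6025 = 106522479/41096525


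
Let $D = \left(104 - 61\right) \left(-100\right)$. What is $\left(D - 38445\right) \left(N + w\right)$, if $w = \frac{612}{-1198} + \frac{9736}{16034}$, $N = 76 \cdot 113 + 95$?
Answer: $- \frac{1782373218398655}{4802183} \approx -3.7116 \cdot 10^{8}$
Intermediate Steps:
$D = -4300$ ($D = 43 \left(-100\right) = -4300$)
$N = 8683$ ($N = 8588 + 95 = 8683$)
$w = \frac{462730}{4802183}$ ($w = 612 \left(- \frac{1}{1198}\right) + 9736 \cdot \frac{1}{16034} = - \frac{306}{599} + \frac{4868}{8017} = \frac{462730}{4802183} \approx 0.096358$)
$\left(D - 38445\right) \left(N + w\right) = \left(-4300 - 38445\right) \left(8683 + \frac{462730}{4802183}\right) = \left(-42745\right) \frac{41697817719}{4802183} = - \frac{1782373218398655}{4802183}$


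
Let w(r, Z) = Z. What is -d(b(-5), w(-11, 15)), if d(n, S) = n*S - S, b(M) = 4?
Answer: -45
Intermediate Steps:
d(n, S) = -S + S*n (d(n, S) = S*n - S = -S + S*n)
-d(b(-5), w(-11, 15)) = -15*(-1 + 4) = -15*3 = -1*45 = -45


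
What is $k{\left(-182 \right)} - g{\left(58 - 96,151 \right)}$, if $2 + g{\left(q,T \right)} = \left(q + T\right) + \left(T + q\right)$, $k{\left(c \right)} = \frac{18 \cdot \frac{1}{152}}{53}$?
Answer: $- \frac{902263}{4028} \approx -224.0$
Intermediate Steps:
$k{\left(c \right)} = \frac{9}{4028}$ ($k{\left(c \right)} = 18 \cdot \frac{1}{152} \cdot \frac{1}{53} = \frac{9}{76} \cdot \frac{1}{53} = \frac{9}{4028}$)
$g{\left(q,T \right)} = -2 + 2 T + 2 q$ ($g{\left(q,T \right)} = -2 + \left(\left(q + T\right) + \left(T + q\right)\right) = -2 + \left(\left(T + q\right) + \left(T + q\right)\right) = -2 + \left(2 T + 2 q\right) = -2 + 2 T + 2 q$)
$k{\left(-182 \right)} - g{\left(58 - 96,151 \right)} = \frac{9}{4028} - \left(-2 + 2 \cdot 151 + 2 \left(58 - 96\right)\right) = \frac{9}{4028} - \left(-2 + 302 + 2 \left(58 - 96\right)\right) = \frac{9}{4028} - \left(-2 + 302 + 2 \left(-38\right)\right) = \frac{9}{4028} - \left(-2 + 302 - 76\right) = \frac{9}{4028} - 224 = - \frac{902263}{4028}$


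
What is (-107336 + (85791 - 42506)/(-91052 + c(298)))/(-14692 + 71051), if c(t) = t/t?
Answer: -9773093421/5131543309 ≈ -1.9045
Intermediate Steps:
c(t) = 1
(-107336 + (85791 - 42506)/(-91052 + c(298)))/(-14692 + 71051) = (-107336 + (85791 - 42506)/(-91052 + 1))/(-14692 + 71051) = (-107336 + 43285/(-91051))/56359 = (-107336 + 43285*(-1/91051))*(1/56359) = (-107336 - 43285/91051)*(1/56359) = -9773093421/91051*1/56359 = -9773093421/5131543309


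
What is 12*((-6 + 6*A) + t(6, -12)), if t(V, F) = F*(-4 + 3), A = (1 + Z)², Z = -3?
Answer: 360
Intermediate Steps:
A = 4 (A = (1 - 3)² = (-2)² = 4)
t(V, F) = -F (t(V, F) = F*(-1) = -F)
12*((-6 + 6*A) + t(6, -12)) = 12*((-6 + 6*4) - 1*(-12)) = 12*((-6 + 24) + 12) = 12*(18 + 12) = 12*30 = 360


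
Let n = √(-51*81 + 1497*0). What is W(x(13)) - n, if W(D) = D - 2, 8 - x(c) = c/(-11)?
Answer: 79/11 - 9*I*√51 ≈ 7.1818 - 64.273*I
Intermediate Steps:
x(c) = 8 + c/11 (x(c) = 8 - c/(-11) = 8 - c*(-1)/11 = 8 - (-1)*c/11 = 8 + c/11)
W(D) = -2 + D
n = 9*I*√51 (n = √(-4131 + 0) = √(-4131) = 9*I*√51 ≈ 64.273*I)
W(x(13)) - n = (-2 + (8 + (1/11)*13)) - 9*I*√51 = (-2 + (8 + 13/11)) - 9*I*√51 = (-2 + 101/11) - 9*I*√51 = 79/11 - 9*I*√51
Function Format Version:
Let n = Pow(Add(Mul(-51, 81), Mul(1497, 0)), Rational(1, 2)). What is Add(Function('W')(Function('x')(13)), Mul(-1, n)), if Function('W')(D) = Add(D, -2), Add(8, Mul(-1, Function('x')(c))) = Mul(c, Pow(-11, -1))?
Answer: Add(Rational(79, 11), Mul(-9, I, Pow(51, Rational(1, 2)))) ≈ Add(7.1818, Mul(-64.273, I))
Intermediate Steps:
Function('x')(c) = Add(8, Mul(Rational(1, 11), c)) (Function('x')(c) = Add(8, Mul(-1, Mul(c, Pow(-11, -1)))) = Add(8, Mul(-1, Mul(c, Rational(-1, 11)))) = Add(8, Mul(-1, Mul(Rational(-1, 11), c))) = Add(8, Mul(Rational(1, 11), c)))
Function('W')(D) = Add(-2, D)
n = Mul(9, I, Pow(51, Rational(1, 2))) (n = Pow(Add(-4131, 0), Rational(1, 2)) = Pow(-4131, Rational(1, 2)) = Mul(9, I, Pow(51, Rational(1, 2))) ≈ Mul(64.273, I))
Add(Function('W')(Function('x')(13)), Mul(-1, n)) = Add(Add(-2, Add(8, Mul(Rational(1, 11), 13))), Mul(-1, Mul(9, I, Pow(51, Rational(1, 2))))) = Add(Add(-2, Add(8, Rational(13, 11))), Mul(-9, I, Pow(51, Rational(1, 2)))) = Add(Add(-2, Rational(101, 11)), Mul(-9, I, Pow(51, Rational(1, 2)))) = Add(Rational(79, 11), Mul(-9, I, Pow(51, Rational(1, 2))))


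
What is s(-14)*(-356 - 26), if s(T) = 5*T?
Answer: 26740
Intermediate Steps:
s(-14)*(-356 - 26) = (5*(-14))*(-356 - 26) = -70*(-382) = 26740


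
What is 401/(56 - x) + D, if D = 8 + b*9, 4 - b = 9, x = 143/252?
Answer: -415801/13969 ≈ -29.766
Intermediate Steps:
x = 143/252 (x = 143*(1/252) = 143/252 ≈ 0.56746)
b = -5 (b = 4 - 1*9 = 4 - 9 = -5)
D = -37 (D = 8 - 5*9 = 8 - 45 = -37)
401/(56 - x) + D = 401/(56 - 1*143/252) - 37 = 401/(56 - 143/252) - 37 = 401/(13969/252) - 37 = 401*(252/13969) - 37 = 101052/13969 - 37 = -415801/13969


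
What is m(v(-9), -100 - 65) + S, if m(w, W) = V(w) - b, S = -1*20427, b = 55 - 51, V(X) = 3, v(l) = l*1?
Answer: -20428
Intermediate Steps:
v(l) = l
b = 4
S = -20427
m(w, W) = -1 (m(w, W) = 3 - 1*4 = 3 - 4 = -1)
m(v(-9), -100 - 65) + S = -1 - 20427 = -20428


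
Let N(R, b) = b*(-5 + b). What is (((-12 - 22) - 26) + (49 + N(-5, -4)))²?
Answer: 625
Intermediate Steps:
(((-12 - 22) - 26) + (49 + N(-5, -4)))² = (((-12 - 22) - 26) + (49 - 4*(-5 - 4)))² = ((-34 - 26) + (49 - 4*(-9)))² = (-60 + (49 + 36))² = (-60 + 85)² = 25² = 625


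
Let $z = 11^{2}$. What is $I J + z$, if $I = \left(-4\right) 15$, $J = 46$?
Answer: $-2639$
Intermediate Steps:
$I = -60$
$z = 121$
$I J + z = \left(-60\right) 46 + 121 = -2760 + 121 = -2639$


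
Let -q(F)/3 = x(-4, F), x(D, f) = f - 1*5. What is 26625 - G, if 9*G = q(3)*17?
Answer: 79841/3 ≈ 26614.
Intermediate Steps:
x(D, f) = -5 + f (x(D, f) = f - 5 = -5 + f)
q(F) = 15 - 3*F (q(F) = -3*(-5 + F) = 15 - 3*F)
G = 34/3 (G = ((15 - 3*3)*17)/9 = ((15 - 9)*17)/9 = (6*17)/9 = (1/9)*102 = 34/3 ≈ 11.333)
26625 - G = 26625 - 1*34/3 = 26625 - 34/3 = 79841/3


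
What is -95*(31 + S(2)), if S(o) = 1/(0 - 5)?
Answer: -2926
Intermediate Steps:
S(o) = -⅕ (S(o) = 1/(-5) = -⅕)
-95*(31 + S(2)) = -95*(31 - ⅕) = -95*154/5 = -2926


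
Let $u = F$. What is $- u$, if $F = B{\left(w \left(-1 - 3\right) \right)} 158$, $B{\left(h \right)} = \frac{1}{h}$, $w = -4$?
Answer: $- \frac{79}{8} \approx -9.875$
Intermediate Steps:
$F = \frac{79}{8}$ ($F = \frac{1}{\left(-4\right) \left(-1 - 3\right)} 158 = \frac{1}{\left(-4\right) \left(-4\right)} 158 = \frac{1}{16} \cdot 158 = \frac{79}{8} \approx 9.875$)
$u = \frac{79}{8} \approx 9.875$
$- u = \left(-1\right) \frac{79}{8} = - \frac{79}{8}$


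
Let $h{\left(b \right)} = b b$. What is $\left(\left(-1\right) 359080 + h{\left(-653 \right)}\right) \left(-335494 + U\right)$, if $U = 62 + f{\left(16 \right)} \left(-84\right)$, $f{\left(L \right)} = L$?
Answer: $-22674791304$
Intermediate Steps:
$U = -1282$ ($U = 62 + 16 \left(-84\right) = 62 - 1344 = -1282$)
$h{\left(b \right)} = b^{2}$
$\left(\left(-1\right) 359080 + h{\left(-653 \right)}\right) \left(-335494 + U\right) = \left(\left(-1\right) 359080 + \left(-653\right)^{2}\right) \left(-335494 - 1282\right) = \left(-359080 + 426409\right) \left(-336776\right) = 67329 \left(-336776\right) = -22674791304$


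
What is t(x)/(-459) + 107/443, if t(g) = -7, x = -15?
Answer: 52214/203337 ≈ 0.25679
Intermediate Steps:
t(x)/(-459) + 107/443 = -7/(-459) + 107/443 = -7*(-1/459) + 107*(1/443) = 7/459 + 107/443 = 52214/203337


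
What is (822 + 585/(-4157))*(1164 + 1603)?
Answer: 9453369723/4157 ≈ 2.2741e+6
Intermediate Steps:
(822 + 585/(-4157))*(1164 + 1603) = (822 + 585*(-1/4157))*2767 = (822 - 585/4157)*2767 = (3416469/4157)*2767 = 9453369723/4157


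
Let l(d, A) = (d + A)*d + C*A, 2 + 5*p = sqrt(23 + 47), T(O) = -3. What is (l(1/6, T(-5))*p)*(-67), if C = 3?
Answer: -22847/90 + 22847*sqrt(70)/180 ≈ 808.10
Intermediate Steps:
p = -2/5 + sqrt(70)/5 (p = -2/5 + sqrt(23 + 47)/5 = -2/5 + sqrt(70)/5 ≈ 1.2733)
l(d, A) = 3*A + d*(A + d) (l(d, A) = (d + A)*d + 3*A = (A + d)*d + 3*A = d*(A + d) + 3*A = 3*A + d*(A + d))
(l(1/6, T(-5))*p)*(-67) = (((1/6)**2 + 3*(-3) - 3/6)*(-2/5 + sqrt(70)/5))*(-67) = (((1/6)**2 - 9 - 3*1/6)*(-2/5 + sqrt(70)/5))*(-67) = ((1/36 - 9 - 1/2)*(-2/5 + sqrt(70)/5))*(-67) = -341*(-2/5 + sqrt(70)/5)/36*(-67) = (341/90 - 341*sqrt(70)/180)*(-67) = -22847/90 + 22847*sqrt(70)/180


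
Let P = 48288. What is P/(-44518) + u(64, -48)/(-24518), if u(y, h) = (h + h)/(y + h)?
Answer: -295914519/272873081 ≈ -1.0844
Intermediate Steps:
u(y, h) = 2*h/(h + y) (u(y, h) = (2*h)/(h + y) = 2*h/(h + y))
P/(-44518) + u(64, -48)/(-24518) = 48288/(-44518) + (2*(-48)/(-48 + 64))/(-24518) = 48288*(-1/44518) + (2*(-48)/16)*(-1/24518) = -24144/22259 + (2*(-48)*(1/16))*(-1/24518) = -24144/22259 - 6*(-1/24518) = -24144/22259 + 3/12259 = -295914519/272873081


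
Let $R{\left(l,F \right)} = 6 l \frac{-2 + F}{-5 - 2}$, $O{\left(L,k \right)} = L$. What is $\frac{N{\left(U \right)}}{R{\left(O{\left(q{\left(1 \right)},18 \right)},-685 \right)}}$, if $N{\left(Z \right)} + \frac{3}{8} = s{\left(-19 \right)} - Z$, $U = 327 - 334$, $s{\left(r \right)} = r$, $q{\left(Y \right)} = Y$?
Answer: $- \frac{77}{3664} \approx -0.021015$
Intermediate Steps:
$R{\left(l,F \right)} = 6 l \left(\frac{2}{7} - \frac{F}{7}\right)$ ($R{\left(l,F \right)} = 6 l \frac{-2 + F}{-7} = 6 l \left(-2 + F\right) \left(- \frac{1}{7}\right) = 6 l \left(\frac{2}{7} - \frac{F}{7}\right)$)
$U = -7$
$N{\left(Z \right)} = - \frac{155}{8} - Z$ ($N{\left(Z \right)} = - \frac{3}{8} - \left(19 + Z\right) = - \frac{155}{8} - Z$)
$\frac{N{\left(U \right)}}{R{\left(O{\left(q{\left(1 \right)},18 \right)},-685 \right)}} = \frac{- \frac{155}{8} - -7}{\frac{6}{7} \cdot 1 \left(2 - -685\right)} = \frac{- \frac{155}{8} + 7}{\frac{6}{7} \cdot 1 \left(2 + 685\right)} = - \frac{99}{8 \cdot \frac{6}{7} \cdot 1 \cdot 687} = - \frac{99}{8 \cdot \frac{4122}{7}} = \left(- \frac{99}{8}\right) \frac{7}{4122} = - \frac{77}{3664}$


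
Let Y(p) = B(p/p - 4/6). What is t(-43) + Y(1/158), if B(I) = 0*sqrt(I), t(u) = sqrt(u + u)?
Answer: I*sqrt(86) ≈ 9.2736*I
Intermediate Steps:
t(u) = sqrt(2)*sqrt(u) (t(u) = sqrt(2*u) = sqrt(2)*sqrt(u))
B(I) = 0
Y(p) = 0
t(-43) + Y(1/158) = sqrt(2)*sqrt(-43) + 0 = sqrt(2)*(I*sqrt(43)) + 0 = I*sqrt(86) + 0 = I*sqrt(86)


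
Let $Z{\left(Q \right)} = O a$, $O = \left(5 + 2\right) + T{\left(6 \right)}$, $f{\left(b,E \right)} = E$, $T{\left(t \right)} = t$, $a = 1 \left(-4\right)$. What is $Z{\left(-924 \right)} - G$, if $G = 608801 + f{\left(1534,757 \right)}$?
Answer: $-609610$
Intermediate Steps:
$a = -4$
$O = 13$ ($O = \left(5 + 2\right) + 6 = 7 + 6 = 13$)
$Z{\left(Q \right)} = -52$ ($Z{\left(Q \right)} = 13 \left(-4\right) = -52$)
$G = 609558$ ($G = 608801 + 757 = 609558$)
$Z{\left(-924 \right)} - G = -52 - 609558 = -609610$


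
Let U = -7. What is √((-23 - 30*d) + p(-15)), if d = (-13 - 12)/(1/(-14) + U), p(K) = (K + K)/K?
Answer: I*√138369/33 ≈ 11.272*I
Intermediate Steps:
p(K) = 2 (p(K) = (2*K)/K = 2)
d = 350/99 (d = (-13 - 12)/(1/(-14) - 7) = -25/(-1/14 - 7) = -25/(-99/14) = -25*(-14/99) = 350/99 ≈ 3.5354)
√((-23 - 30*d) + p(-15)) = √((-23 - 30*350/99) + 2) = √((-23 - 3500/33) + 2) = √(-4259/33 + 2) = √(-4193/33) = I*√138369/33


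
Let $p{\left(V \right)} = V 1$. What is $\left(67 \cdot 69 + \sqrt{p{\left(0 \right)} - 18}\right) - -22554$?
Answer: $27177 + 3 i \sqrt{2} \approx 27177.0 + 4.2426 i$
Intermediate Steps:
$p{\left(V \right)} = V$
$\left(67 \cdot 69 + \sqrt{p{\left(0 \right)} - 18}\right) - -22554 = \left(67 \cdot 69 + \sqrt{0 - 18}\right) - -22554 = \left(4623 + \sqrt{-18}\right) + 22554 = \left(4623 + 3 i \sqrt{2}\right) + 22554 = 27177 + 3 i \sqrt{2}$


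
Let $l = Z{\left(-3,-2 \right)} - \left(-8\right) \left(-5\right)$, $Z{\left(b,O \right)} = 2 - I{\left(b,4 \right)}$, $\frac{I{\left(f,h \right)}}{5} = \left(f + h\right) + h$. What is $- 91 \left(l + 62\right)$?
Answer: $91$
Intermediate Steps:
$I{\left(f,h \right)} = 5 f + 10 h$ ($I{\left(f,h \right)} = 5 \left(\left(f + h\right) + h\right) = 5 \left(f + 2 h\right) = 5 f + 10 h$)
$Z{\left(b,O \right)} = -38 - 5 b$ ($Z{\left(b,O \right)} = 2 - \left(5 b + 10 \cdot 4\right) = 2 - \left(5 b + 40\right) = 2 - \left(40 + 5 b\right) = -38 - 5 b$)
$l = -63$ ($l = \left(-38 - -15\right) - \left(-8\right) \left(-5\right) = \left(-38 + 15\right) - 40 = -23 - 40 = -63$)
$- 91 \left(l + 62\right) = - 91 \left(-63 + 62\right) = \left(-91\right) \left(-1\right) = 91$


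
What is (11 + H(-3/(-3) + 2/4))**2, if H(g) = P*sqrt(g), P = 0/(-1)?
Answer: 121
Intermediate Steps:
P = 0 (P = 0*(-1) = 0)
H(g) = 0 (H(g) = 0*sqrt(g) = 0)
(11 + H(-3/(-3) + 2/4))**2 = (11 + 0)**2 = 11**2 = 121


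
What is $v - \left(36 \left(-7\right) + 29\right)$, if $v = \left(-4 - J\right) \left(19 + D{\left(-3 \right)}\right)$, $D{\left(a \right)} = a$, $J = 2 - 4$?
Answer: $191$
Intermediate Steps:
$J = -2$ ($J = 2 - 4 = -2$)
$v = -32$ ($v = \left(-4 - -2\right) \left(19 - 3\right) = \left(-4 + 2\right) 16 = \left(-2\right) 16 = -32$)
$v - \left(36 \left(-7\right) + 29\right) = -32 - \left(36 \left(-7\right) + 29\right) = -32 - \left(-252 + 29\right) = -32 - -223 = -32 + 223 = 191$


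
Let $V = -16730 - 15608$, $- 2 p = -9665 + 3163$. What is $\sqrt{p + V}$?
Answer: $i \sqrt{29087} \approx 170.55 i$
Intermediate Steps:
$p = 3251$ ($p = - \frac{-9665 + 3163}{2} = \left(- \frac{1}{2}\right) \left(-6502\right) = 3251$)
$V = -32338$ ($V = -16730 - 15608 = -32338$)
$\sqrt{p + V} = \sqrt{3251 - 32338} = \sqrt{-29087} = i \sqrt{29087}$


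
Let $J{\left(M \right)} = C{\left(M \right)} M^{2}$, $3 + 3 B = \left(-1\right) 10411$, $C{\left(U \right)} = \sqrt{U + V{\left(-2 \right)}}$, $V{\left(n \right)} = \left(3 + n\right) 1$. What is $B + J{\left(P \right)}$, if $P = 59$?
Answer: $- \frac{10414}{3} + 6962 \sqrt{15} \approx 23492.0$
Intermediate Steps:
$V{\left(n \right)} = 3 + n$
$C{\left(U \right)} = \sqrt{1 + U}$ ($C{\left(U \right)} = \sqrt{U + \left(3 - 2\right)} = \sqrt{U + 1} = \sqrt{1 + U}$)
$B = - \frac{10414}{3}$ ($B = -1 + \frac{\left(-1\right) 10411}{3} = -1 + \frac{1}{3} \left(-10411\right) = -1 - \frac{10411}{3} = - \frac{10414}{3} \approx -3471.3$)
$J{\left(M \right)} = M^{2} \sqrt{1 + M}$ ($J{\left(M \right)} = \sqrt{1 + M} M^{2} = M^{2} \sqrt{1 + M}$)
$B + J{\left(P \right)} = - \frac{10414}{3} + 59^{2} \sqrt{1 + 59} = - \frac{10414}{3} + 3481 \sqrt{60} = - \frac{10414}{3} + 3481 \cdot 2 \sqrt{15} = - \frac{10414}{3} + 6962 \sqrt{15}$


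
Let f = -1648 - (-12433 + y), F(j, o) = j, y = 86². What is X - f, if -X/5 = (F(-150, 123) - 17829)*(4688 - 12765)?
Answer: -726085304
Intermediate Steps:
y = 7396
f = 3389 (f = -1648 - (-12433 + 7396) = -1648 - 1*(-5037) = -1648 + 5037 = 3389)
X = -726081915 (X = -5*(-150 - 17829)*(4688 - 12765) = -(-89895)*(-8077) = -5*145216383 = -726081915)
X - f = -726081915 - 1*3389 = -726081915 - 3389 = -726085304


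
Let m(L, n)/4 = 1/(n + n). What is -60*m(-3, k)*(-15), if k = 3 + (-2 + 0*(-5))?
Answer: 1800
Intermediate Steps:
k = 1 (k = 3 + (-2 + 0) = 3 - 2 = 1)
m(L, n) = 2/n (m(L, n) = 4/(n + n) = 4/((2*n)) = 4*(1/(2*n)) = 2/n)
-60*m(-3, k)*(-15) = -120/1*(-15) = -120*(-15) = 1800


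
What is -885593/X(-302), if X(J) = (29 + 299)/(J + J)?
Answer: 133724543/82 ≈ 1.6308e+6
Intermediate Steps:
X(J) = 164/J (X(J) = 328/((2*J)) = 328*(1/(2*J)) = 164/J)
-885593/X(-302) = -885593/(164/(-302)) = -885593/(164*(-1/302)) = -885593/(-82/151) = -885593*(-151/82) = 133724543/82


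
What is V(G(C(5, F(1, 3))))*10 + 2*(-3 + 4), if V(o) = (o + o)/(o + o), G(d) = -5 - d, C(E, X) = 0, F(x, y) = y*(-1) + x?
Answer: 12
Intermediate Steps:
F(x, y) = x - y (F(x, y) = -y + x = x - y)
V(o) = 1 (V(o) = (2*o)/((2*o)) = (2*o)*(1/(2*o)) = 1)
V(G(C(5, F(1, 3))))*10 + 2*(-3 + 4) = 1*10 + 2*(-3 + 4) = 10 + 2*1 = 10 + 2 = 12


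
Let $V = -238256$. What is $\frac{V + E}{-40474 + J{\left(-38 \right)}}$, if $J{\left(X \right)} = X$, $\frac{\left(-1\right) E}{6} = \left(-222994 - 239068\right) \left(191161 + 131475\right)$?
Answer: $- \frac{13976043349}{633} \approx -2.2079 \cdot 10^{7}$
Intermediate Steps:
$E = 894467012592$ ($E = - 6 \left(-222994 - 239068\right) \left(191161 + 131475\right) = - 6 \left(\left(-462062\right) 322636\right) = \left(-6\right) \left(-149077835432\right) = 894467012592$)
$\frac{V + E}{-40474 + J{\left(-38 \right)}} = \frac{-238256 + 894467012592}{-40474 - 38} = \frac{894466774336}{-40512} = 894466774336 \left(- \frac{1}{40512}\right) = - \frac{13976043349}{633}$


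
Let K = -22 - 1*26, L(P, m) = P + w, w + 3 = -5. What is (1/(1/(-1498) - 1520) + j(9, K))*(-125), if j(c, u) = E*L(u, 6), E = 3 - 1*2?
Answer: 15938914250/2276961 ≈ 7000.1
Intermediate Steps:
w = -8 (w = -3 - 5 = -8)
L(P, m) = -8 + P (L(P, m) = P - 8 = -8 + P)
E = 1 (E = 3 - 2 = 1)
K = -48 (K = -22 - 26 = -48)
j(c, u) = -8 + u (j(c, u) = 1*(-8 + u) = -8 + u)
(1/(1/(-1498) - 1520) + j(9, K))*(-125) = (1/(1/(-1498) - 1520) + (-8 - 48))*(-125) = (1/(-1/1498 - 1520) - 56)*(-125) = (1/(-2276961/1498) - 56)*(-125) = (-1498/2276961 - 56)*(-125) = -127511314/2276961*(-125) = 15938914250/2276961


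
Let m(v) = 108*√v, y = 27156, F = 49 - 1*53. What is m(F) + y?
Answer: 27156 + 216*I ≈ 27156.0 + 216.0*I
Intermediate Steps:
F = -4 (F = 49 - 53 = -4)
m(F) + y = 108*√(-4) + 27156 = 108*(2*I) + 27156 = 216*I + 27156 = 27156 + 216*I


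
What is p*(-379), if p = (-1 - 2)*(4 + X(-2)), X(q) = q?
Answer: 2274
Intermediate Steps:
p = -6 (p = (-1 - 2)*(4 - 2) = -3*2 = -6)
p*(-379) = -6*(-379) = 2274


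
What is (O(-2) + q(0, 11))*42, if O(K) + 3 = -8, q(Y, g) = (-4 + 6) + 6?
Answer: -126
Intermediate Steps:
q(Y, g) = 8 (q(Y, g) = 2 + 6 = 8)
O(K) = -11 (O(K) = -3 - 8 = -11)
(O(-2) + q(0, 11))*42 = (-11 + 8)*42 = -3*42 = -126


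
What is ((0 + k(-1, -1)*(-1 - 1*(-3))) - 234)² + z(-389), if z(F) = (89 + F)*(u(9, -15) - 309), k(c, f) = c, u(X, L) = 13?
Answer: 144496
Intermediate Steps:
z(F) = -26344 - 296*F (z(F) = (89 + F)*(13 - 309) = (89 + F)*(-296) = -26344 - 296*F)
((0 + k(-1, -1)*(-1 - 1*(-3))) - 234)² + z(-389) = ((0 - (-1 - 1*(-3))) - 234)² + (-26344 - 296*(-389)) = ((0 - (-1 + 3)) - 234)² + (-26344 + 115144) = ((0 - 1*2) - 234)² + 88800 = ((0 - 2) - 234)² + 88800 = (-2 - 234)² + 88800 = (-236)² + 88800 = 55696 + 88800 = 144496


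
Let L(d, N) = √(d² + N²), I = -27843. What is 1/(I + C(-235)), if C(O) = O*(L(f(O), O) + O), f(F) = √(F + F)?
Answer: -27382/2274070951 - 235*√54755/2274070951 ≈ -3.6222e-5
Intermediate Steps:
f(F) = √2*√F (f(F) = √(2*F) = √2*√F)
L(d, N) = √(N² + d²)
C(O) = O*(O + √(O² + 2*O)) (C(O) = O*(√(O² + (√2*√O)²) + O) = O*(√(O² + 2*O) + O) = O*(O + √(O² + 2*O)))
1/(I + C(-235)) = 1/(-27843 - 235*(-235 + √(-235*(2 - 235)))) = 1/(-27843 - 235*(-235 + √(-235*(-233)))) = 1/(-27843 - 235*(-235 + √54755)) = 1/(-27843 + (55225 - 235*√54755)) = 1/(27382 - 235*√54755)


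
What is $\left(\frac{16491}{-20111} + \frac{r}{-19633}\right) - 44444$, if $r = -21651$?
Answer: $- \frac{17548124549314}{394839263} \approx -44444.0$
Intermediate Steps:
$\left(\frac{16491}{-20111} + \frac{r}{-19633}\right) - 44444 = \left(\frac{16491}{-20111} - \frac{21651}{-19633}\right) - 44444 = \left(16491 \left(- \frac{1}{20111}\right) - - \frac{21651}{19633}\right) - 44444 = \left(- \frac{16491}{20111} + \frac{21651}{19633}\right) - 44444 = \frac{111655458}{394839263} - 44444 = - \frac{17548124549314}{394839263}$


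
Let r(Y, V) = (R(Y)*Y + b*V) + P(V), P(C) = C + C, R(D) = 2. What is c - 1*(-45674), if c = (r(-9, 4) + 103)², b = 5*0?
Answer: 54323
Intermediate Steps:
b = 0
P(C) = 2*C
r(Y, V) = 2*V + 2*Y (r(Y, V) = (2*Y + 0*V) + 2*V = (2*Y + 0) + 2*V = 2*Y + 2*V = 2*V + 2*Y)
c = 8649 (c = ((2*4 + 2*(-9)) + 103)² = ((8 - 18) + 103)² = (-10 + 103)² = 93² = 8649)
c - 1*(-45674) = 8649 - 1*(-45674) = 8649 + 45674 = 54323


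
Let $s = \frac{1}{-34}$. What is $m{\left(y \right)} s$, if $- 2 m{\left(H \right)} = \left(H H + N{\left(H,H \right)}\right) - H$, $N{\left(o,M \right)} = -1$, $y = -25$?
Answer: $\frac{649}{68} \approx 9.5441$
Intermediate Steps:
$s = - \frac{1}{34} \approx -0.029412$
$m{\left(H \right)} = \frac{1}{2} + \frac{H}{2} - \frac{H^{2}}{2}$ ($m{\left(H \right)} = - \frac{\left(H H - 1\right) - H}{2} = - \frac{\left(H^{2} - 1\right) - H}{2} = - \frac{\left(-1 + H^{2}\right) - H}{2} = - \frac{-1 + H^{2} - H}{2} = \frac{1}{2} + \frac{H}{2} - \frac{H^{2}}{2}$)
$m{\left(y \right)} s = \left(\frac{1}{2} + \frac{1}{2} \left(-25\right) - \frac{\left(-25\right)^{2}}{2}\right) \left(- \frac{1}{34}\right) = \left(\frac{1}{2} - \frac{25}{2} - \frac{625}{2}\right) \left(- \frac{1}{34}\right) = \left(- \frac{649}{2}\right) \left(- \frac{1}{34}\right) = \frac{649}{68}$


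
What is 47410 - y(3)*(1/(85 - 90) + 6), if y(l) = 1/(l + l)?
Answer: 1422271/30 ≈ 47409.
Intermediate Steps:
y(l) = 1/(2*l)
47410 - y(3)*(1/(85 - 90) + 6) = 47410 - (½)/3*(1/(85 - 90) + 6) = 47410 - (½)*(⅓)*(1/(-5) + 6) = 47410 - (-⅕ + 6)/6 = 47410 - 29/(6*5) = 47410 - 1*29/30 = 47410 - 29/30 = 1422271/30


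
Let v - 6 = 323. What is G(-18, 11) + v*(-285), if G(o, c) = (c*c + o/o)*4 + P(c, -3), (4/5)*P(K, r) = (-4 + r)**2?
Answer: -372863/4 ≈ -93216.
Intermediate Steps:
v = 329 (v = 6 + 323 = 329)
P(K, r) = 5*(-4 + r)**2/4
G(o, c) = 261/4 + 4*c**2 (G(o, c) = (c*c + o/o)*4 + 5*(-4 - 3)**2/4 = (c**2 + 1)*4 + (5/4)*(-7)**2 = (1 + c**2)*4 + (5/4)*49 = (4 + 4*c**2) + 245/4 = 261/4 + 4*c**2)
G(-18, 11) + v*(-285) = (261/4 + 4*11**2) + 329*(-285) = (261/4 + 4*121) - 93765 = (261/4 + 484) - 93765 = 2197/4 - 93765 = -372863/4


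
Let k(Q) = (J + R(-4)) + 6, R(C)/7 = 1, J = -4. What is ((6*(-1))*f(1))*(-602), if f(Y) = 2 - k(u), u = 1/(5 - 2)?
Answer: -25284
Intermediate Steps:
u = ⅓ (u = 1/3 = ⅓ ≈ 0.33333)
R(C) = 7 (R(C) = 7*1 = 7)
k(Q) = 9 (k(Q) = (-4 + 7) + 6 = 3 + 6 = 9)
f(Y) = -7 (f(Y) = 2 - 1*9 = 2 - 9 = -7)
((6*(-1))*f(1))*(-602) = ((6*(-1))*(-7))*(-602) = -6*(-7)*(-602) = 42*(-602) = -25284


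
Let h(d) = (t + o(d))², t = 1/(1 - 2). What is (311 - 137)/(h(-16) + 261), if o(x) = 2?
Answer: 87/131 ≈ 0.66412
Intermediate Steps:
t = -1 (t = 1/(-1) = -1)
h(d) = 1 (h(d) = (-1 + 2)² = 1² = 1)
(311 - 137)/(h(-16) + 261) = (311 - 137)/(1 + 261) = 174/262 = 174*(1/262) = 87/131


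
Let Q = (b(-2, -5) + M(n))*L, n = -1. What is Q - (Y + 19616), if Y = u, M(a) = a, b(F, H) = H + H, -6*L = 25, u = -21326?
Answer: 10535/6 ≈ 1755.8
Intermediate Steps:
L = -25/6 (L = -1/6*25 = -25/6 ≈ -4.1667)
b(F, H) = 2*H
Y = -21326
Q = 275/6 (Q = (2*(-5) - 1)*(-25/6) = (-10 - 1)*(-25/6) = -11*(-25/6) = 275/6 ≈ 45.833)
Q - (Y + 19616) = 275/6 - (-21326 + 19616) = 275/6 - 1*(-1710) = 275/6 + 1710 = 10535/6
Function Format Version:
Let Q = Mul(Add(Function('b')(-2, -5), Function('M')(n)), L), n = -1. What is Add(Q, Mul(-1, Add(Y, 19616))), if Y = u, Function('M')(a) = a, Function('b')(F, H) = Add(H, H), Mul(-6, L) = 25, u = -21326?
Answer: Rational(10535, 6) ≈ 1755.8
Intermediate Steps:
L = Rational(-25, 6) (L = Mul(Rational(-1, 6), 25) = Rational(-25, 6) ≈ -4.1667)
Function('b')(F, H) = Mul(2, H)
Y = -21326
Q = Rational(275, 6) (Q = Mul(Add(Mul(2, -5), -1), Rational(-25, 6)) = Mul(Add(-10, -1), Rational(-25, 6)) = Mul(-11, Rational(-25, 6)) = Rational(275, 6) ≈ 45.833)
Add(Q, Mul(-1, Add(Y, 19616))) = Add(Rational(275, 6), Mul(-1, Add(-21326, 19616))) = Add(Rational(275, 6), Mul(-1, -1710)) = Add(Rational(275, 6), 1710) = Rational(10535, 6)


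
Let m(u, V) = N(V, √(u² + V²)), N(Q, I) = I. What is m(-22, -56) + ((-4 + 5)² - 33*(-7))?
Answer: 232 + 2*√905 ≈ 292.17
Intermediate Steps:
m(u, V) = √(V² + u²) (m(u, V) = √(u² + V²) = √(V² + u²))
m(-22, -56) + ((-4 + 5)² - 33*(-7)) = √((-56)² + (-22)²) + ((-4 + 5)² - 33*(-7)) = √(3136 + 484) + (1² + 231) = √3620 + (1 + 231) = 2*√905 + 232 = 232 + 2*√905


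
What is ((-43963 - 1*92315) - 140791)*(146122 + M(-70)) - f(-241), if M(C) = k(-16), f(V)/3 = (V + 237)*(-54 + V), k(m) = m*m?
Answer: -40556809622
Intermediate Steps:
k(m) = m²
f(V) = 3*(-54 + V)*(237 + V) (f(V) = 3*((V + 237)*(-54 + V)) = 3*((237 + V)*(-54 + V)) = 3*((-54 + V)*(237 + V)) = 3*(-54 + V)*(237 + V))
M(C) = 256 (M(C) = (-16)² = 256)
((-43963 - 1*92315) - 140791)*(146122 + M(-70)) - f(-241) = ((-43963 - 1*92315) - 140791)*(146122 + 256) - (-38394 + 3*(-241)² + 549*(-241)) = ((-43963 - 92315) - 140791)*146378 - (-38394 + 3*58081 - 132309) = (-136278 - 140791)*146378 - (-38394 + 174243 - 132309) = -277069*146378 - 1*3540 = -40556806082 - 3540 = -40556809622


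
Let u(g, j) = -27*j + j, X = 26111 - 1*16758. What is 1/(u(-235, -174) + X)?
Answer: 1/13877 ≈ 7.2062e-5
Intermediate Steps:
X = 9353 (X = 26111 - 16758 = 9353)
u(g, j) = -26*j
1/(u(-235, -174) + X) = 1/(-26*(-174) + 9353) = 1/(4524 + 9353) = 1/13877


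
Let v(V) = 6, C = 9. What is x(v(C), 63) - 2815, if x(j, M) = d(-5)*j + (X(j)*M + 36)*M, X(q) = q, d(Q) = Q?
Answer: 23237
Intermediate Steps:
x(j, M) = -5*j + M*(36 + M*j) (x(j, M) = -5*j + (j*M + 36)*M = -5*j + (M*j + 36)*M = -5*j + (36 + M*j)*M = -5*j + M*(36 + M*j))
x(v(C), 63) - 2815 = (-5*6 + 36*63 + 6*63²) - 2815 = (-30 + 2268 + 6*3969) - 2815 = (-30 + 2268 + 23814) - 2815 = 26052 - 2815 = 23237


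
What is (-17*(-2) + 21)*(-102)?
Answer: -5610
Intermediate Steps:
(-17*(-2) + 21)*(-102) = (34 + 21)*(-102) = 55*(-102) = -5610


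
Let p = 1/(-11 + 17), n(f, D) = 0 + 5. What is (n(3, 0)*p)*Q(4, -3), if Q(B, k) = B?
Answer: 10/3 ≈ 3.3333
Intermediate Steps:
n(f, D) = 5
p = ⅙ (p = 1/6 = ⅙ ≈ 0.16667)
(n(3, 0)*p)*Q(4, -3) = (5*(⅙))*4 = (⅚)*4 = 10/3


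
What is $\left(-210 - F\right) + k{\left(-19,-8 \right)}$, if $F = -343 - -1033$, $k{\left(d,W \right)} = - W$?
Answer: $-892$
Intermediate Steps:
$F = 690$ ($F = -343 + 1033 = 690$)
$\left(-210 - F\right) + k{\left(-19,-8 \right)} = \left(-210 - 690\right) - -8 = \left(-210 - 690\right) + 8 = -900 + 8 = -892$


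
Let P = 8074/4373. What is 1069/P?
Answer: 4674737/8074 ≈ 578.99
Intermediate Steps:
P = 8074/4373 (P = 8074*(1/4373) = 8074/4373 ≈ 1.8463)
1069/P = 1069/(8074/4373) = 1069*(4373/8074) = 4674737/8074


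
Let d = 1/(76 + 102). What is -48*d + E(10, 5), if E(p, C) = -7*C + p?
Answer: -2249/89 ≈ -25.270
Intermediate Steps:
E(p, C) = p - 7*C
d = 1/178 ≈ 0.0056180
-48*d + E(10, 5) = -48*1/178 + (10 - 7*5) = -24/89 + (10 - 35) = -24/89 - 25 = -2249/89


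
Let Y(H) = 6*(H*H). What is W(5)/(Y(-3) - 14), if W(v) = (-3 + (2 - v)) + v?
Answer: -1/40 ≈ -0.025000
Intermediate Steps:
W(v) = -1 (W(v) = (-1 - v) + v = -1)
Y(H) = 6*H**2
W(5)/(Y(-3) - 14) = -1/(6*(-3)**2 - 14) = -1/(6*9 - 14) = -1/(54 - 14) = -1/40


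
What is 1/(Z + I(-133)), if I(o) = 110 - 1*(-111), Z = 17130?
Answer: 1/17351 ≈ 5.7634e-5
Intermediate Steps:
I(o) = 221 (I(o) = 110 + 111 = 221)
1/(Z + I(-133)) = 1/(17130 + 221) = 1/17351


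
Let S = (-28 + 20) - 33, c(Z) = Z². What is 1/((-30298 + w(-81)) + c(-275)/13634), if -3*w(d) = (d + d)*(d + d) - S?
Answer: -40902/1597391611 ≈ -2.5605e-5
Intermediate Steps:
S = -41 (S = -8 - 33 = -41)
w(d) = -41/3 - 4*d²/3 (w(d) = -((d + d)*(d + d) - 1*(-41))/3 = -((2*d)*(2*d) + 41)/3 = -(4*d² + 41)/3 = -(41 + 4*d²)/3 = -41/3 - 4*d²/3)
1/((-30298 + w(-81)) + c(-275)/13634) = 1/((-30298 + (-41/3 - 4/3*(-81)²)) + (-275)²/13634) = 1/((-30298 + (-41/3 - 4/3*6561)) + 75625*(1/13634)) = 1/((-30298 + (-41/3 - 8748)) + 75625/13634) = 1/((-30298 - 26285/3) + 75625/13634) = 1/(-117179/3 + 75625/13634) = 1/(-1597391611/40902) = -40902/1597391611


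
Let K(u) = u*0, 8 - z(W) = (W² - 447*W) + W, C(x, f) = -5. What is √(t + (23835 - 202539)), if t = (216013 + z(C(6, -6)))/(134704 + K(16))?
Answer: 5*I*√8106463096286/33676 ≈ 422.73*I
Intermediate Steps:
z(W) = 8 - W² + 446*W (z(W) = 8 - ((W² - 447*W) + W) = 8 - (W² - 446*W) = 8 + (-W² + 446*W) = 8 - W² + 446*W)
K(u) = 0
t = 106883/67352 (t = (216013 + (8 - 1*(-5)² + 446*(-5)))/(134704 + 0) = (216013 + (8 - 1*25 - 2230))/134704 = (216013 + (8 - 25 - 2230))*(1/134704) = (216013 - 2247)*(1/134704) = 213766*(1/134704) = 106883/67352 ≈ 1.5869)
√(t + (23835 - 202539)) = √(106883/67352 + (23835 - 202539)) = √(106883/67352 - 178704) = √(-12035964925/67352) = 5*I*√8106463096286/33676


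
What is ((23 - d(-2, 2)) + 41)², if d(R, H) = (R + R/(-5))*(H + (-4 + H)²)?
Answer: 135424/25 ≈ 5417.0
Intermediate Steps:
d(R, H) = 4*R*(H + (-4 + H)²)/5 (d(R, H) = (R + R*(-⅕))*(H + (-4 + H)²) = (R - R/5)*(H + (-4 + H)²) = (4*R/5)*(H + (-4 + H)²) = 4*R*(H + (-4 + H)²)/5)
((23 - d(-2, 2)) + 41)² = ((23 - 4*(-2)*(2 + (-4 + 2)²)/5) + 41)² = ((23 - 4*(-2)*(2 + (-2)²)/5) + 41)² = ((23 - 4*(-2)*(2 + 4)/5) + 41)² = ((23 - 4*(-2)*6/5) + 41)² = ((23 - 1*(-48/5)) + 41)² = ((23 + 48/5) + 41)² = (163/5 + 41)² = (368/5)² = 135424/25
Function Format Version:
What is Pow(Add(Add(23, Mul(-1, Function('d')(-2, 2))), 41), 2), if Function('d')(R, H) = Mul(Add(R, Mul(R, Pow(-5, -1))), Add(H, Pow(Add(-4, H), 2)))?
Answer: Rational(135424, 25) ≈ 5417.0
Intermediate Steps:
Function('d')(R, H) = Mul(Rational(4, 5), R, Add(H, Pow(Add(-4, H), 2))) (Function('d')(R, H) = Mul(Add(R, Mul(R, Rational(-1, 5))), Add(H, Pow(Add(-4, H), 2))) = Mul(Add(R, Mul(Rational(-1, 5), R)), Add(H, Pow(Add(-4, H), 2))) = Mul(Mul(Rational(4, 5), R), Add(H, Pow(Add(-4, H), 2))) = Mul(Rational(4, 5), R, Add(H, Pow(Add(-4, H), 2))))
Pow(Add(Add(23, Mul(-1, Function('d')(-2, 2))), 41), 2) = Pow(Add(Add(23, Mul(-1, Mul(Rational(4, 5), -2, Add(2, Pow(Add(-4, 2), 2))))), 41), 2) = Pow(Add(Add(23, Mul(-1, Mul(Rational(4, 5), -2, Add(2, Pow(-2, 2))))), 41), 2) = Pow(Add(Add(23, Mul(-1, Mul(Rational(4, 5), -2, Add(2, 4)))), 41), 2) = Pow(Add(Add(23, Mul(-1, Mul(Rational(4, 5), -2, 6))), 41), 2) = Pow(Add(Add(23, Mul(-1, Rational(-48, 5))), 41), 2) = Pow(Add(Add(23, Rational(48, 5)), 41), 2) = Pow(Add(Rational(163, 5), 41), 2) = Pow(Rational(368, 5), 2) = Rational(135424, 25)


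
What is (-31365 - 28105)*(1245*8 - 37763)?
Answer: 1653444410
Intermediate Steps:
(-31365 - 28105)*(1245*8 - 37763) = -59470*(9960 - 37763) = -59470*(-27803) = 1653444410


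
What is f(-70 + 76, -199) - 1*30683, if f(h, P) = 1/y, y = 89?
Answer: -2730786/89 ≈ -30683.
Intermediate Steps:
f(h, P) = 1/89
f(-70 + 76, -199) - 1*30683 = 1/89 - 1*30683 = 1/89 - 30683 = -2730786/89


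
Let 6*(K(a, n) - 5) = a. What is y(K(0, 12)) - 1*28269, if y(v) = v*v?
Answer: -28244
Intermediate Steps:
K(a, n) = 5 + a/6
y(v) = v²
y(K(0, 12)) - 1*28269 = (5 + (⅙)*0)² - 1*28269 = (5 + 0)² - 28269 = 5² - 28269 = 25 - 28269 = -28244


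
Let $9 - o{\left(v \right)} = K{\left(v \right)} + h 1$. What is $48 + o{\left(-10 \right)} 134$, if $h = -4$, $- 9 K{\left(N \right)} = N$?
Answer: $\frac{14770}{9} \approx 1641.1$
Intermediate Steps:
$K{\left(N \right)} = - \frac{N}{9}$
$o{\left(v \right)} = 13 + \frac{v}{9}$ ($o{\left(v \right)} = 9 - \left(- \frac{v}{9} - 4\right) = 9 - \left(-4 - \frac{v}{9}\right) = 9 + \left(4 + \frac{v}{9}\right) = 13 + \frac{v}{9}$)
$48 + o{\left(-10 \right)} 134 = 48 + \left(13 + \frac{1}{9} \left(-10\right)\right) 134 = 48 + \left(13 - \frac{10}{9}\right) 134 = 48 + \frac{107}{9} \cdot 134 = 48 + \frac{14338}{9} = \frac{14770}{9}$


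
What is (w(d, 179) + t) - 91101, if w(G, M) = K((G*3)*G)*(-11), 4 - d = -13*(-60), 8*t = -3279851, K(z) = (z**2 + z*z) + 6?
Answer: -574383645011171/8 ≈ -7.1798e+13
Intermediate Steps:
K(z) = 6 + 2*z**2 (K(z) = (z**2 + z**2) + 6 = 2*z**2 + 6 = 6 + 2*z**2)
t = -3279851/8 (t = (1/8)*(-3279851) = -3279851/8 ≈ -4.0998e+5)
d = -776 (d = 4 - (-13)*(-60) = 4 - 1*780 = 4 - 780 = -776)
w(G, M) = -66 - 198*G**4 (w(G, M) = (6 + 2*((G*3)*G)**2)*(-11) = (6 + 2*((3*G)*G)**2)*(-11) = (6 + 2*(3*G**2)**2)*(-11) = (6 + 2*(9*G**4))*(-11) = (6 + 18*G**4)*(-11) = -66 - 198*G**4)
(w(d, 179) + t) - 91101 = ((-66 - 198*(-776)**4) - 3279851/8) - 91101 = ((-66 - 198*362615934976) - 3279851/8) - 91101 = ((-66 - 71797955125248) - 3279851/8) - 91101 = (-71797955125314 - 3279851/8) - 91101 = -574383644282363/8 - 91101 = -574383645011171/8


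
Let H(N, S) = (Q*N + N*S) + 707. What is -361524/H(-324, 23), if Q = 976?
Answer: 361524/322969 ≈ 1.1194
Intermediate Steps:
H(N, S) = 707 + 976*N + N*S (H(N, S) = (976*N + N*S) + 707 = 707 + 976*N + N*S)
-361524/H(-324, 23) = -361524/(707 + 976*(-324) - 324*23) = -361524/(707 - 316224 - 7452) = -361524/(-322969) = -361524*(-1/322969) = 361524/322969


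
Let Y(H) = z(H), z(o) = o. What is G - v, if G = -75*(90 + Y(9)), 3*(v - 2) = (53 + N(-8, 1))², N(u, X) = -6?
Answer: -24490/3 ≈ -8163.3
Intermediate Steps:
Y(H) = H
v = 2215/3 (v = 2 + (53 - 6)²/3 = 2 + (⅓)*47² = 2 + (⅓)*2209 = 2 + 2209/3 = 2215/3 ≈ 738.33)
G = -7425 (G = -75*(90 + 9) = -75*99 = -7425)
G - v = -7425 - 1*2215/3 = -7425 - 2215/3 = -24490/3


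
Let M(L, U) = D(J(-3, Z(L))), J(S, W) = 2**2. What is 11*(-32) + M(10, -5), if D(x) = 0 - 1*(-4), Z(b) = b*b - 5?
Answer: -348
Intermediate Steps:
Z(b) = -5 + b**2 (Z(b) = b**2 - 5 = -5 + b**2)
J(S, W) = 4
D(x) = 4 (D(x) = 0 + 4 = 4)
M(L, U) = 4
11*(-32) + M(10, -5) = 11*(-32) + 4 = -352 + 4 = -348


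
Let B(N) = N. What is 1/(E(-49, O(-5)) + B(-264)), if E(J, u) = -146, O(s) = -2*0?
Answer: -1/410 ≈ -0.0024390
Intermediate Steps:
O(s) = 0
1/(E(-49, O(-5)) + B(-264)) = 1/(-146 - 264) = 1/(-410) = -1/410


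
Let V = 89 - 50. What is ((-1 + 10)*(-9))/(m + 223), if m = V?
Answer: -81/262 ≈ -0.30916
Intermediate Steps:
V = 39
m = 39
((-1 + 10)*(-9))/(m + 223) = ((-1 + 10)*(-9))/(39 + 223) = (9*(-9))/262 = (1/262)*(-81) = -81/262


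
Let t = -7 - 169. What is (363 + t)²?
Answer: 34969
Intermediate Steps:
t = -176
(363 + t)² = (363 - 176)² = 187² = 34969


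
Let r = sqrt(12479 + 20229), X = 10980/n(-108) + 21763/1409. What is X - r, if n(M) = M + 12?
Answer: -1115131/11272 - 2*sqrt(8177) ≈ -279.78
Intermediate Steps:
n(M) = 12 + M
X = -1115131/11272 (X = 10980/(12 - 108) + 21763/1409 = 10980/(-96) + 21763*(1/1409) = 10980*(-1/96) + 21763/1409 = -915/8 + 21763/1409 = -1115131/11272 ≈ -98.929)
r = 2*sqrt(8177) (r = sqrt(32708) = 2*sqrt(8177) ≈ 180.85)
X - r = -1115131/11272 - 2*sqrt(8177)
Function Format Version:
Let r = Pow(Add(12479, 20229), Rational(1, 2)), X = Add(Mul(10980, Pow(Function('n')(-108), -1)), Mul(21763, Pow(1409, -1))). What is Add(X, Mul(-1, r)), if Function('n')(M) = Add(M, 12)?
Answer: Add(Rational(-1115131, 11272), Mul(-2, Pow(8177, Rational(1, 2)))) ≈ -279.78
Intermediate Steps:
Function('n')(M) = Add(12, M)
X = Rational(-1115131, 11272) (X = Add(Mul(10980, Pow(Add(12, -108), -1)), Mul(21763, Pow(1409, -1))) = Add(Mul(10980, Pow(-96, -1)), Mul(21763, Rational(1, 1409))) = Add(Mul(10980, Rational(-1, 96)), Rational(21763, 1409)) = Add(Rational(-915, 8), Rational(21763, 1409)) = Rational(-1115131, 11272) ≈ -98.929)
r = Mul(2, Pow(8177, Rational(1, 2))) (r = Pow(32708, Rational(1, 2)) = Mul(2, Pow(8177, Rational(1, 2))) ≈ 180.85)
Add(X, Mul(-1, r)) = Add(Rational(-1115131, 11272), Mul(-1, Mul(2, Pow(8177, Rational(1, 2))))) = Add(Rational(-1115131, 11272), Mul(-2, Pow(8177, Rational(1, 2))))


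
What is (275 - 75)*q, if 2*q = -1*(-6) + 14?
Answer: 2000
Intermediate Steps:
q = 10 (q = (-1*(-6) + 14)/2 = (6 + 14)/2 = (½)*20 = 10)
(275 - 75)*q = (275 - 75)*10 = 200*10 = 2000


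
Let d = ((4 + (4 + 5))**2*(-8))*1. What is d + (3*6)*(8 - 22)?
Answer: -1604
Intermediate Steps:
d = -1352 (d = ((4 + 9)**2*(-8))*1 = (13**2*(-8))*1 = (169*(-8))*1 = -1352*1 = -1352)
d + (3*6)*(8 - 22) = -1352 + (3*6)*(8 - 22) = -1352 + 18*(-14) = -1352 - 252 = -1604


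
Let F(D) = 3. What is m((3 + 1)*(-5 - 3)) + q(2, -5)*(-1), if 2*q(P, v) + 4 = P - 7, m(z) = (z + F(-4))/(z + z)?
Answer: 317/64 ≈ 4.9531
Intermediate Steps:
m(z) = (3 + z)/(2*z) (m(z) = (z + 3)/(z + z) = (3 + z)/((2*z)) = (3 + z)*(1/(2*z)) = (3 + z)/(2*z))
q(P, v) = -11/2 + P/2 (q(P, v) = -2 + (P - 7)/2 = -2 + (-7 + P)/2 = -2 + (-7/2 + P/2) = -11/2 + P/2)
m((3 + 1)*(-5 - 3)) + q(2, -5)*(-1) = (3 + (3 + 1)*(-5 - 3))/(2*(((3 + 1)*(-5 - 3)))) + (-11/2 + (½)*2)*(-1) = (3 + 4*(-8))/(2*((4*(-8)))) + (-11/2 + 1)*(-1) = (½)*(3 - 32)/(-32) - 9/2*(-1) = (½)*(-1/32)*(-29) + 9/2 = 29/64 + 9/2 = 317/64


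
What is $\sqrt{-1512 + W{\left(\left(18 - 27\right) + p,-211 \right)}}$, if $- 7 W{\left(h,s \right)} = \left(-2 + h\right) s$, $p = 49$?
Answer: $\frac{i \sqrt{17962}}{7} \approx 19.146 i$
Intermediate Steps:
$W{\left(h,s \right)} = - \frac{s \left(-2 + h\right)}{7}$ ($W{\left(h,s \right)} = - \frac{\left(-2 + h\right) s}{7} = - \frac{s \left(-2 + h\right)}{7}$)
$\sqrt{-1512 + W{\left(\left(18 - 27\right) + p,-211 \right)}} = \sqrt{-1512 + \frac{1}{7} \left(-211\right) \left(2 - \left(\left(18 - 27\right) + 49\right)\right)} = \sqrt{-1512 + \frac{1}{7} \left(-211\right) \left(2 - \left(-9 + 49\right)\right)} = \sqrt{-1512 + \frac{1}{7} \left(-211\right) \left(2 - 40\right)} = \sqrt{-1512 + \frac{1}{7} \left(-211\right) \left(-38\right)} = \sqrt{-1512 + \frac{8018}{7}} = \sqrt{- \frac{2566}{7}} = \frac{i \sqrt{17962}}{7}$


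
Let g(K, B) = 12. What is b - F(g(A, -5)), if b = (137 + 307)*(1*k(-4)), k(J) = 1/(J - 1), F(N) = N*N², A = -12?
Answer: -9084/5 ≈ -1816.8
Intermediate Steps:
F(N) = N³
k(J) = 1/(-1 + J)
b = -444/5 (b = (137 + 307)*(1/(-1 - 4)) = 444*(1/(-5)) = 444*(1*(-⅕)) = 444*(-⅕) = -444/5 ≈ -88.800)
b - F(g(A, -5)) = -444/5 - 1*12³ = -444/5 - 1*1728 = -444/5 - 1728 = -9084/5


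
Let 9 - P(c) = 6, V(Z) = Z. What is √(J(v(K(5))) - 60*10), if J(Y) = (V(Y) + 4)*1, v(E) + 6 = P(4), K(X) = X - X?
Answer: I*√599 ≈ 24.474*I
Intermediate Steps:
P(c) = 3 (P(c) = 9 - 1*6 = 9 - 6 = 3)
K(X) = 0
v(E) = -3 (v(E) = -6 + 3 = -3)
J(Y) = 4 + Y (J(Y) = (Y + 4)*1 = (4 + Y)*1 = 4 + Y)
√(J(v(K(5))) - 60*10) = √((4 - 3) - 60*10) = √(1 - 600) = √(-599) = I*√599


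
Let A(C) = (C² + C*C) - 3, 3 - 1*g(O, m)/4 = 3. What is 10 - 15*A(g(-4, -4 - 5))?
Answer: 55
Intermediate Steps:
g(O, m) = 0 (g(O, m) = 12 - 4*3 = 12 - 12 = 0)
A(C) = -3 + 2*C² (A(C) = (C² + C²) - 3 = 2*C² - 3 = -3 + 2*C²)
10 - 15*A(g(-4, -4 - 5)) = 10 - 15*(-3 + 2*0²) = 10 - 15*(-3 + 2*0) = 10 - 15*(-3 + 0) = 10 - 15*(-3) = 10 + 45 = 55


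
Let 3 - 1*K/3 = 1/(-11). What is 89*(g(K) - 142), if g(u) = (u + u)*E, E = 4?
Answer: -66394/11 ≈ -6035.8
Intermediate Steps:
K = 102/11 (K = 9 - 3/(-11) = 9 - 3*(-1/11) = 9 + 3/11 = 102/11 ≈ 9.2727)
g(u) = 8*u (g(u) = (u + u)*4 = (2*u)*4 = 8*u)
89*(g(K) - 142) = 89*(8*(102/11) - 142) = 89*(816/11 - 142) = 89*(-746/11) = -66394/11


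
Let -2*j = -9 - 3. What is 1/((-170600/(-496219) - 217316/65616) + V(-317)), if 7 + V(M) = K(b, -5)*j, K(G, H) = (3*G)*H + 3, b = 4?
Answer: -8139976476/2865012349775 ≈ -0.0028412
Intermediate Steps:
j = 6 (j = -(-9 - 3)/2 = -1/2*(-12) = 6)
K(G, H) = 3 + 3*G*H (K(G, H) = 3*G*H + 3 = 3 + 3*G*H)
V(M) = -349 (V(M) = -7 + (3 + 3*4*(-5))*6 = -7 + (3 - 60)*6 = -7 - 57*6 = -7 - 342 = -349)
1/((-170600/(-496219) - 217316/65616) + V(-317)) = 1/((-170600/(-496219) - 217316/65616) - 349) = 1/((-170600*(-1/496219) - 217316*1/65616) - 349) = 1/((170600/496219 - 54329/16404) - 349) = 1/(-24160559651/8139976476 - 349) = 1/(-2865012349775/8139976476) = -8139976476/2865012349775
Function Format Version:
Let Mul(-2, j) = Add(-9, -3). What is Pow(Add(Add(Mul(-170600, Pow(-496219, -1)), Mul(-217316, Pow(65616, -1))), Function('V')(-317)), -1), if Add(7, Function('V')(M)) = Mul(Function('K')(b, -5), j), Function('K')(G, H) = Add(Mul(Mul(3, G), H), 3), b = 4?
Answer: Rational(-8139976476, 2865012349775) ≈ -0.0028412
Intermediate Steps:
j = 6 (j = Mul(Rational(-1, 2), Add(-9, -3)) = Mul(Rational(-1, 2), -12) = 6)
Function('K')(G, H) = Add(3, Mul(3, G, H)) (Function('K')(G, H) = Add(Mul(3, G, H), 3) = Add(3, Mul(3, G, H)))
Function('V')(M) = -349 (Function('V')(M) = Add(-7, Mul(Add(3, Mul(3, 4, -5)), 6)) = Add(-7, Mul(Add(3, -60), 6)) = Add(-7, Mul(-57, 6)) = Add(-7, -342) = -349)
Pow(Add(Add(Mul(-170600, Pow(-496219, -1)), Mul(-217316, Pow(65616, -1))), Function('V')(-317)), -1) = Pow(Add(Add(Mul(-170600, Pow(-496219, -1)), Mul(-217316, Pow(65616, -1))), -349), -1) = Pow(Add(Add(Mul(-170600, Rational(-1, 496219)), Mul(-217316, Rational(1, 65616))), -349), -1) = Pow(Add(Add(Rational(170600, 496219), Rational(-54329, 16404)), -349), -1) = Pow(Add(Rational(-24160559651, 8139976476), -349), -1) = Pow(Rational(-2865012349775, 8139976476), -1) = Rational(-8139976476, 2865012349775)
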